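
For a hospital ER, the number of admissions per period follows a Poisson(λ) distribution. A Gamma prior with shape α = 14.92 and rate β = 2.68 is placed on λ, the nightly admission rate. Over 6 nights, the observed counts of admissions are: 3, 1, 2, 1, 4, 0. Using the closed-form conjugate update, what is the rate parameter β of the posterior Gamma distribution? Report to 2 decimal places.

8.68

With a Gamma(shape α, rate β) prior, the Poisson likelihood is conjugate: the posterior is Gamma(α + ΣXᵢ, β + n).
Sum of counts S = 11 over n = 6 nights.
Posterior: Gamma(α+S, β+n) = Gamma(14.92+11, 2.68+6) = Gamma(25.92, 8.68).
Posterior β = 8.68.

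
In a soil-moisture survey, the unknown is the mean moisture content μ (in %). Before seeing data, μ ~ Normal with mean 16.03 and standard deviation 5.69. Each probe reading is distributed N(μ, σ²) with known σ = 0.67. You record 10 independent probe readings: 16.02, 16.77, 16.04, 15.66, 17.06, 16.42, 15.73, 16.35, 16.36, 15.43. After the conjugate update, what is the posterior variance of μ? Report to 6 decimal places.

0.044828

For Normal data with known variance σ², a Normal(μ₀, σ₀²) prior on μ is conjugate. Posterior precision = 1/σ₀² + n/σ²; posterior mean is the precision-weighted average of μ₀ and x̄.
σ₀² = 5.69² = 32.3761, σ² = 0.67² = 0.4489; σ² + n·σ₀² = 0.4489 + 10·32.3761 = 324.2099.
Posterior precision = 1/σ₀² + n/σ² = 1/32.3761 + 10/0.4489 = (σ² + n·σ₀²)/(σ₀²σ²) = 324.2099/(32.3761·0.4489); posterior variance σₙ² = σ₀²σ²/(σ² + n·σ₀²) = 32.3761·0.4489/324.2099 = 0.044828.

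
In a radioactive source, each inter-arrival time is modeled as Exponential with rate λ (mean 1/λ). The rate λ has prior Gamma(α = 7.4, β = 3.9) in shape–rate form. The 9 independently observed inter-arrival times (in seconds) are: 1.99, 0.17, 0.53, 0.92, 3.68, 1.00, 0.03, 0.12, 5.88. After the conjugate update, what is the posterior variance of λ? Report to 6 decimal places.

0.049402

With a Gamma(shape α, rate β) prior on the exponential rate λ, the posterior after n observations with total T = Σxᵢ is Gamma(α+n, β+T).
Sum of observations T = 14.32 seconds; n = 9.
Posterior: Gamma(7.4+9, 3.9+14.32) = Gamma(16.4, 18.22).
Var = α/β² = 0.049402.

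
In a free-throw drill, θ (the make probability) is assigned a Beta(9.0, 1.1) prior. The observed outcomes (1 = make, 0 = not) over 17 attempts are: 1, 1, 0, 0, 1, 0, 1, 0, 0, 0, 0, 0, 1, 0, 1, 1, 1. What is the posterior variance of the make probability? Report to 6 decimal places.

The Beta prior is conjugate to a Binomial/Bernoulli likelihood; the update adds successes to α and failures to β.
Posterior: Beta(α+k, β+n−k) = Beta(9.0+8, 1.1+9) = Beta(17.0, 10.1).
Var = αβ/((α+β)²(α+β+1)) = 17.0·10.1/(27.1²·28.1) = 0.008320.

0.008320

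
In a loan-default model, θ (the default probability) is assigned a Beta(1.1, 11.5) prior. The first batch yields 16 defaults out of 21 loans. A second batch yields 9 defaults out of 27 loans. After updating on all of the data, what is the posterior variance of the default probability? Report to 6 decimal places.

The Beta prior is conjugate to a Binomial/Bernoulli likelihood; the update adds successes to α and failures to β.
After batch 1: Beta(1.1+16, 11.5+5) = Beta(17.1, 16.5).
After batch 2: Beta(17.1+9, 16.5+18) = Beta(26.1, 34.5).
Var = αβ/((α+β)²(α+β+1)) = 26.1·34.5/(60.6²·61.6) = 0.003980.

0.003980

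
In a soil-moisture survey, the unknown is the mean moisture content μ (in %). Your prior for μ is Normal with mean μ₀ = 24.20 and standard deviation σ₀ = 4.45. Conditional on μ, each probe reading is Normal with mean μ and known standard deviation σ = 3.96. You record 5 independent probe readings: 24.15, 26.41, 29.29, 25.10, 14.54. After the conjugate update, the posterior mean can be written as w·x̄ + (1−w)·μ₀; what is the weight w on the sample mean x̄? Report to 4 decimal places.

For Normal data with known variance σ², a Normal(μ₀, σ₀²) prior on μ is conjugate. Posterior precision = 1/σ₀² + n/σ²; posterior mean is the precision-weighted average of μ₀ and x̄.
σ₀² = 4.45² = 19.8025, σ² = 3.96² = 15.6816. Prior precision 1/σ₀² = 1/19.8025; data precision n/σ² = 5/15.6816.
w = (n/σ²)/(1/σ₀² + n/σ²) = n·σ₀²/(σ² + n·σ₀²) = 5·19.8025/(15.6816 + 5·19.8025) = 99.0125/114.6941 = 0.8633.

0.8633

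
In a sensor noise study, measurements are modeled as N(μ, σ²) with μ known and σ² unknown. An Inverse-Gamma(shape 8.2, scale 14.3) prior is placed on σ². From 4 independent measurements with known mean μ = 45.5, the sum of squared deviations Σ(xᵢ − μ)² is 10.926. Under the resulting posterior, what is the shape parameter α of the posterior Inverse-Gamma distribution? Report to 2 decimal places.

10.20

With known mean μ and an Inverse-Gamma(α, β) prior on σ², the Normal likelihood is conjugate: posterior is Inv-Gamma(α + n/2, β + Σ(xᵢ−μ)²/2).
Posterior: Inv-Gamma(8.2 + 4/2, 14.3 + 10.926/2) = Inv-Gamma(10.20, 19.7630).
Posterior α = 10.20.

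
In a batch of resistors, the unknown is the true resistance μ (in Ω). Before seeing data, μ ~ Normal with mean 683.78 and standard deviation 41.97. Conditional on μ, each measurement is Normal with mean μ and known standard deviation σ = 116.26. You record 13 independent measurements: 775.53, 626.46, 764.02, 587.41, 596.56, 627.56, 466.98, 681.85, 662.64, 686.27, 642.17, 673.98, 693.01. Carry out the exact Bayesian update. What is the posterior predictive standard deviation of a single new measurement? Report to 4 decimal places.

119.0386

For Normal data with known variance σ², a Normal(μ₀, σ₀²) prior on μ is conjugate. Posterior precision = 1/σ₀² + n/σ²; posterior mean is the precision-weighted average of μ₀ and x̄.
σ₀² = 41.97² = 1761.4809, σ² = 116.26² = 13516.3876; σ² + n·σ₀² = 13516.3876 + 13·1761.4809 = 36415.6393.
Posterior precision = 1/σ₀² + n/σ² = 1/1761.4809 + 13/13516.3876 = (σ² + n·σ₀²)/(σ₀²σ²) = 36415.6393/(1761.4809·13516.3876); posterior variance σₙ² = σ₀²σ²/(σ² + n·σ₀²) = 1761.4809·13516.3876/36415.6393 = 653.808612.
Predictive variance for one new observation = σₙ² + σ² = 1761.4809·13516.3876/36415.6393 + 13516.3876 = σ²·(σ₀² + 36415.6393)/36415.6393 = 13516.3876·38177.1202/36415.6393 = 14170.196212; SD = √(13516.3876·38177.1202/36415.6393) = 119.0386.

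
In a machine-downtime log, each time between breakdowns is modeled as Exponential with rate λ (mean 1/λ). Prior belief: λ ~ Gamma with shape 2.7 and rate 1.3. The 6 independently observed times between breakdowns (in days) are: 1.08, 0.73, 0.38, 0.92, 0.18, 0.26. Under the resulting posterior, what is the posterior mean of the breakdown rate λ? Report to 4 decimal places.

1.7938

With a Gamma(shape α, rate β) prior on the exponential rate λ, the posterior after n observations with total T = Σxᵢ is Gamma(α+n, β+T).
Sum of observations T = 3.55 days; n = 6.
Posterior: Gamma(2.7+6, 1.3+3.55) = Gamma(8.7, 4.85).
Posterior mean of λ = α/β = 8.7/4.85 = 1.7938.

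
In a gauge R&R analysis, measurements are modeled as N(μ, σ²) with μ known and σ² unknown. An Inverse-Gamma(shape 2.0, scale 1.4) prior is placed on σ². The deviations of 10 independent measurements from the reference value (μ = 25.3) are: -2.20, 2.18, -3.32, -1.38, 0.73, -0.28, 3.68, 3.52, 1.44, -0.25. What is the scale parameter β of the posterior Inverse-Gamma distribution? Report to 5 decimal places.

26.99970

With known mean μ and an Inverse-Gamma(α, β) prior on σ², the Normal likelihood is conjugate: posterior is Inv-Gamma(α + n/2, β + Σ(xᵢ−μ)²/2).
Σ(xᵢ−μ)² = (-2.20)² + (2.18)² + (-3.32)² + (-1.38)² + (0.73)² + (-0.28)² + (3.68)² + (3.52)² + (1.44)² + (-0.25)² = 51.1994.
Posterior: Inv-Gamma(2.0 + 10/2, 1.4 + 51.1994/2) = Inv-Gamma(7.00, 26.99970).
Posterior β = 26.99970.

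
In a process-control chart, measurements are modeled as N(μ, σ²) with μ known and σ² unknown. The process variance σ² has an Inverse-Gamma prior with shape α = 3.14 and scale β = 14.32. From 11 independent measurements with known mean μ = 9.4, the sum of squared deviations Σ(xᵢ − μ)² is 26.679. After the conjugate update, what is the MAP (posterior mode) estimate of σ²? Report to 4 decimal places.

With known mean μ and an Inverse-Gamma(α, β) prior on σ², the Normal likelihood is conjugate: posterior is Inv-Gamma(α + n/2, β + Σ(xᵢ−μ)²/2).
Posterior: Inv-Gamma(3.14 + 11/2, 14.32 + 26.679/2) = Inv-Gamma(8.64, 27.6595).
Mode = β/(α+1) = 27.6595/9.64 = 2.8692.

2.8692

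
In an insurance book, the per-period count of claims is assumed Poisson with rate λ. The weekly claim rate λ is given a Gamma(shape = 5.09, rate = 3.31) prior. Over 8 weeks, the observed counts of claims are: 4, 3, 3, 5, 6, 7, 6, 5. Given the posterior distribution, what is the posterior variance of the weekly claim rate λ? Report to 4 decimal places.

0.3447

With a Gamma(shape α, rate β) prior, the Poisson likelihood is conjugate: the posterior is Gamma(α + ΣXᵢ, β + n).
Sum of counts S = 39 over n = 8 weeks.
Posterior: Gamma(α+S, β+n) = Gamma(5.09+39, 3.31+8) = Gamma(44.09, 11.31).
Var = α/β² = 44.09/11.31² = 0.3447.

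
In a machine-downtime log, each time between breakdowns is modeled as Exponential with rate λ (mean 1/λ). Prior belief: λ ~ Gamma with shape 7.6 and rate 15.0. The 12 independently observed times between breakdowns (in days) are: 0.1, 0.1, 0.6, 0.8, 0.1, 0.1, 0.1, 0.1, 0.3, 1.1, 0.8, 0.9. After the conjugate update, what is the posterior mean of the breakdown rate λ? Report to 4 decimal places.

0.9751

With a Gamma(shape α, rate β) prior on the exponential rate λ, the posterior after n observations with total T = Σxᵢ is Gamma(α+n, β+T).
Sum of observations T = 5.1 days; n = 12.
Posterior: Gamma(7.6+12, 15.0+5.1) = Gamma(19.6, 20.1).
Posterior mean of λ = α/β = 19.6/20.1 = 0.9751.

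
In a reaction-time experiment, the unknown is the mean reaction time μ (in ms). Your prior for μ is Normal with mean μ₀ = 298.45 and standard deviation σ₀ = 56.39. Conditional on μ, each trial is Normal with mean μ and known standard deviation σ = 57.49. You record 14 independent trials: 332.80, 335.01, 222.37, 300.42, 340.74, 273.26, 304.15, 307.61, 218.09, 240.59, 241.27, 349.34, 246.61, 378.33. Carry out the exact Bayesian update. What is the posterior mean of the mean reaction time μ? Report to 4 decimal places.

292.6180

For Normal data with known variance σ², a Normal(μ₀, σ₀²) prior on μ is conjugate. Posterior precision = 1/σ₀² + n/σ²; posterior mean is the precision-weighted average of μ₀ and x̄.
Σxᵢ = 332.80 + 335.01 + 222.37 + 300.42 + 340.74 + 273.26 + 304.15 + 307.61 + 218.09 + 240.59 + 241.27 + 349.34 + 246.61 + 378.33 = 4090.59, so n·x̄ = 4090.59.
σ₀² = 56.39² = 3179.8321, σ² = 57.49² = 3305.1001; σ² + n·σ₀² = 3305.1001 + 14·3179.8321 = 47822.7495.
Posterior mean = (μ₀/σ₀² + n·x̄/σ²)/(1/σ₀² + n/σ²) = (σ²·μ₀ + σ₀²·n·x̄)/(σ² + n·σ₀²) = (3305.1001·298.45 + 3179.8321·4090.59)/47822.7495 = 13993796.514784/47822.7495 = 292.6180.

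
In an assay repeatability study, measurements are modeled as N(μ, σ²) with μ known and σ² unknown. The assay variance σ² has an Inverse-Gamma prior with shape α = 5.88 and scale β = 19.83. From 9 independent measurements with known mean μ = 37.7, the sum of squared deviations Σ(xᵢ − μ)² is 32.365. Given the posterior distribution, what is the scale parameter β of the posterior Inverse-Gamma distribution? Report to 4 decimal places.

36.0125

With known mean μ and an Inverse-Gamma(α, β) prior on σ², the Normal likelihood is conjugate: posterior is Inv-Gamma(α + n/2, β + Σ(xᵢ−μ)²/2).
Posterior: Inv-Gamma(5.88 + 9/2, 19.83 + 32.365/2) = Inv-Gamma(10.38, 36.0125).
Posterior β = 36.0125.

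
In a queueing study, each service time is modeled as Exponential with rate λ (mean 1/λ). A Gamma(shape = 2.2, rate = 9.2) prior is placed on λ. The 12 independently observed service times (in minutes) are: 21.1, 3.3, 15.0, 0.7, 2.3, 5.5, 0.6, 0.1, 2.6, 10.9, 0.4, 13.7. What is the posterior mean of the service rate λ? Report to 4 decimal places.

0.1663

With a Gamma(shape α, rate β) prior on the exponential rate λ, the posterior after n observations with total T = Σxᵢ is Gamma(α+n, β+T).
Sum of observations T = 76.2 minutes; n = 12.
Posterior: Gamma(2.2+12, 9.2+76.2) = Gamma(14.2, 85.4).
Posterior mean of λ = α/β = 14.2/85.4 = 0.1663.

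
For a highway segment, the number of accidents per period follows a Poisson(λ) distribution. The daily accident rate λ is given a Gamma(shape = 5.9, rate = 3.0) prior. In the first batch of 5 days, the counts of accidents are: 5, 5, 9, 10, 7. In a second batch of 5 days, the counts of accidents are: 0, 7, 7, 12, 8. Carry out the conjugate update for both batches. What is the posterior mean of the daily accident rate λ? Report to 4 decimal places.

With a Gamma(shape α, rate β) prior, the Poisson likelihood is conjugate: the posterior is Gamma(α + ΣXᵢ, β + n).
Batch 1: sum of counts S = 36 over n = 5 days.
After batch 1: Gamma(α+S, β+n) = Gamma(5.9+36, 3.0+5) = Gamma(41.9, 8.0).
Batch 2: sum of counts S = 34 over n = 5 days.
After batch 2: Gamma(α+S, β+n) = Gamma(41.9+34, 8.0+5) = Gamma(75.9, 13.0).
Posterior mean = α/β = 75.9/13.0 = 5.8385.

5.8385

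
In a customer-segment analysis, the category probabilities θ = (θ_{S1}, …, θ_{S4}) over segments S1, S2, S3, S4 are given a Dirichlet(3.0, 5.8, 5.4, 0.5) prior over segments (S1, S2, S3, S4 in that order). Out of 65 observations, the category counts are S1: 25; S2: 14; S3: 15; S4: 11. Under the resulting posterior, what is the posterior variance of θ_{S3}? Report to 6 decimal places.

0.002360

The Dirichlet prior is conjugate to the Multinomial likelihood: each posterior αⱼ = prior αⱼ + observed count nⱼ.
Posterior concentration: (28.0, 19.8, 20.4, 11.5), total = 79.7.
Var[θ_j] = α_j(Σα−α_j)/((Σα)²(Σα+1)) = 20.4·59.3/(79.7²·80.7) = 0.002360.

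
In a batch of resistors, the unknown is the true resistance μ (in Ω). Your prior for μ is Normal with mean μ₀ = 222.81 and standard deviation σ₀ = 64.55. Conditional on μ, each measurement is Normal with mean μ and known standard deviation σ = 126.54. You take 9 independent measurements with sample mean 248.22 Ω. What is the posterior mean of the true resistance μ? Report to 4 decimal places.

240.6167

For Normal data with known variance σ², a Normal(μ₀, σ₀²) prior on μ is conjugate. Posterior precision = 1/σ₀² + n/σ²; posterior mean is the precision-weighted average of μ₀ and x̄.
n·x̄ = 9·248.22 = 2233.98.
σ₀² = 64.55² = 4166.7025, σ² = 126.54² = 16012.3716; σ² + n·σ₀² = 16012.3716 + 9·4166.7025 = 53512.6941.
Posterior mean = (μ₀/σ₀² + n·x̄/σ²)/(1/σ₀² + n/σ²) = (σ²·μ₀ + σ₀²·n·x̄)/(σ² + n·σ₀²) = (16012.3716·222.81 + 4166.7025·2233.98)/53512.6941 = 12876046.567146/53512.6941 = 240.6167.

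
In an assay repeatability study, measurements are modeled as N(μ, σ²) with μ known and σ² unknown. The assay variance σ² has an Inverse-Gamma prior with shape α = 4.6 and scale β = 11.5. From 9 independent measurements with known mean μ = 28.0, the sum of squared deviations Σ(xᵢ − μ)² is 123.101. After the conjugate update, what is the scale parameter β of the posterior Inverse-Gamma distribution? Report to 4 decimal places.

73.0505

With known mean μ and an Inverse-Gamma(α, β) prior on σ², the Normal likelihood is conjugate: posterior is Inv-Gamma(α + n/2, β + Σ(xᵢ−μ)²/2).
Posterior: Inv-Gamma(4.6 + 9/2, 11.5 + 123.101/2) = Inv-Gamma(9.10, 73.0505).
Posterior β = 73.0505.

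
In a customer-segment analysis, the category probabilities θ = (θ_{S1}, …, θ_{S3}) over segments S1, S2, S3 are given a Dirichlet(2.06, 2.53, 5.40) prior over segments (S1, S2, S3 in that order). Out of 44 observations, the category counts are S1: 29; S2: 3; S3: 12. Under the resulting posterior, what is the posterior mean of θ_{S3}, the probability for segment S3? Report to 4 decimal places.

The Dirichlet prior is conjugate to the Multinomial likelihood: each posterior αⱼ = prior αⱼ + observed count nⱼ.
Posterior concentration: (31.06, 5.53, 17.40), total = 53.99.
E[θ_{S3}|data] = α_{S3}/Σα = 17.40/53.99 = 0.3223.

0.3223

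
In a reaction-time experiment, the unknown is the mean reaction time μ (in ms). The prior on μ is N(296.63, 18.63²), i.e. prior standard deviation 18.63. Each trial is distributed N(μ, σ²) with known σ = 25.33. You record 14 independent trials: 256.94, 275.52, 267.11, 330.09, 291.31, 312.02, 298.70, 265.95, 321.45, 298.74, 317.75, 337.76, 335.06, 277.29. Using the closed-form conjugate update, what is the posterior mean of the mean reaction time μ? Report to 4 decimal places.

For Normal data with known variance σ², a Normal(μ₀, σ₀²) prior on μ is conjugate. Posterior precision = 1/σ₀² + n/σ²; posterior mean is the precision-weighted average of μ₀ and x̄.
Σxᵢ = 256.94 + 275.52 + 267.11 + 330.09 + 291.31 + 312.02 + 298.70 + 265.95 + 321.45 + 298.74 + 317.75 + 337.76 + 335.06 + 277.29 = 4185.69, so n·x̄ = 4185.69.
σ₀² = 18.63² = 347.0769, σ² = 25.33² = 641.6089; σ² + n·σ₀² = 641.6089 + 14·347.0769 = 5500.6855.
Posterior mean = (μ₀/σ₀² + n·x̄/σ²)/(1/σ₀² + n/σ²) = (σ²·μ₀ + σ₀²·n·x̄)/(σ² + n·σ₀²) = (641.6089·296.63 + 347.0769·4185.69)/5500.6855 = 1643076.757568/5500.6855 = 298.7040.

298.7040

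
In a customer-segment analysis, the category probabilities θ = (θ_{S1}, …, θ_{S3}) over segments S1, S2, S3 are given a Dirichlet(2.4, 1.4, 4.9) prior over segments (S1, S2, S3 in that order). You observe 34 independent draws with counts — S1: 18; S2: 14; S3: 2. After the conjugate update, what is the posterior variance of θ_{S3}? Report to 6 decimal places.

The Dirichlet prior is conjugate to the Multinomial likelihood: each posterior αⱼ = prior αⱼ + observed count nⱼ.
Posterior concentration: (20.4, 15.4, 6.9), total = 42.7.
Var[θ_j] = α_j(Σα−α_j)/((Σα)²(Σα+1)) = 6.9·35.8/(42.7²·43.7) = 0.003100.

0.003100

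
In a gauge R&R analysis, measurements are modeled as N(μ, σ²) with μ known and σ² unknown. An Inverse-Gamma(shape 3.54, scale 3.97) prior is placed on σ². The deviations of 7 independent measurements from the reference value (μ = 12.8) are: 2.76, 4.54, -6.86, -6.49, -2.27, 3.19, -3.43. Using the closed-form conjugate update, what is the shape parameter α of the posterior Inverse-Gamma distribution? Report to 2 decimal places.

With known mean μ and an Inverse-Gamma(α, β) prior on σ², the Normal likelihood is conjugate: posterior is Inv-Gamma(α + n/2, β + Σ(xᵢ−μ)²/2).
Σ(xᵢ−μ)² = (2.76)² + (4.54)² + (-6.86)² + (-6.49)² + (-2.27)² + (3.19)² + (-3.43)² = 144.5028.
Posterior: Inv-Gamma(3.54 + 7/2, 3.97 + 144.5028/2) = Inv-Gamma(7.04, 76.22140).
Posterior α = 7.04.

7.04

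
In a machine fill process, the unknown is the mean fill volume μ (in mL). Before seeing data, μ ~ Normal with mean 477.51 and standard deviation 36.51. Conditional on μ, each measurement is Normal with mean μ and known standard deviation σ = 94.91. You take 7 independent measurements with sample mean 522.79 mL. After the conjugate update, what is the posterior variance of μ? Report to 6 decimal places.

For Normal data with known variance σ², a Normal(μ₀, σ₀²) prior on μ is conjugate. Posterior precision = 1/σ₀² + n/σ²; posterior mean is the precision-weighted average of μ₀ and x̄.
σ₀² = 36.51² = 1332.9801, σ² = 94.91² = 9007.9081; σ² + n·σ₀² = 9007.9081 + 7·1332.9801 = 18338.7688.
Posterior precision = 1/σ₀² + n/σ² = 1/1332.9801 + 7/9007.9081 = (σ² + n·σ₀²)/(σ₀²σ²) = 18338.7688/(1332.9801·9007.9081); posterior variance σₙ² = σ₀²σ²/(σ² + n·σ₀²) = 1332.9801·9007.9081/18338.7688 = 654.752910.

654.752910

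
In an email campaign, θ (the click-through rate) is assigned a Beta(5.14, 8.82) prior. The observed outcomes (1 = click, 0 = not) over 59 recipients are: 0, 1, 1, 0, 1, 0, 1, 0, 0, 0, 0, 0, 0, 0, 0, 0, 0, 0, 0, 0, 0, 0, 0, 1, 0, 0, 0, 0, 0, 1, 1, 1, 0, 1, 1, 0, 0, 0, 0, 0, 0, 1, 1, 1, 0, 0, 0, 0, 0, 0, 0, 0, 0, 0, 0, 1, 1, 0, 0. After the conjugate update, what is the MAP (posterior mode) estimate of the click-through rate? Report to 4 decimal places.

The Beta prior is conjugate to a Binomial/Bernoulli likelihood; the update adds successes to α and failures to β.
Posterior: Beta(α+k, β+n−k) = Beta(5.14+15, 8.82+44) = Beta(20.14, 52.82).
Mode of Beta(a,b) for a,b>1 is (a−1)/(a+b−2) = 19.14/70.96 = 0.2697.

0.2697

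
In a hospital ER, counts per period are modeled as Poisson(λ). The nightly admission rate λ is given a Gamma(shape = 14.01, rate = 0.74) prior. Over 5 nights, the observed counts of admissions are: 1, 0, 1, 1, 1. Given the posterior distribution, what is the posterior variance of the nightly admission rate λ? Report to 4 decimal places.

0.5466

With a Gamma(shape α, rate β) prior, the Poisson likelihood is conjugate: the posterior is Gamma(α + ΣXᵢ, β + n).
Sum of counts S = 4 over n = 5 nights.
Posterior: Gamma(α+S, β+n) = Gamma(14.01+4, 0.74+5) = Gamma(18.01, 5.74).
Var = α/β² = 18.01/5.74² = 0.5466.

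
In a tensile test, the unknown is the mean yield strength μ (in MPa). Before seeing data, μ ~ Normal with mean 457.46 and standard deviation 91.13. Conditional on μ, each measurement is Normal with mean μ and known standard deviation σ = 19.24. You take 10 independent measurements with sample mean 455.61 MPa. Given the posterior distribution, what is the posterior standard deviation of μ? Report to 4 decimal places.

6.0707

For Normal data with known variance σ², a Normal(μ₀, σ₀²) prior on μ is conjugate. Posterior precision = 1/σ₀² + n/σ²; posterior mean is the precision-weighted average of μ₀ and x̄.
σ₀² = 91.13² = 8304.6769, σ² = 19.24² = 370.1776; σ² + n·σ₀² = 370.1776 + 10·8304.6769 = 83416.9466.
Posterior precision = 1/σ₀² + n/σ² = 1/8304.6769 + 10/370.1776 = (σ² + n·σ₀²)/(σ₀²σ²) = 83416.9466/(8304.6769·370.1776); posterior variance σₙ² = σ₀²σ²/(σ² + n·σ₀²) = 8304.6769·370.1776/83416.9466 = 36.853487.
Posterior SD = √σₙ² = √(8304.6769·370.1776/83416.9466) = 6.0707.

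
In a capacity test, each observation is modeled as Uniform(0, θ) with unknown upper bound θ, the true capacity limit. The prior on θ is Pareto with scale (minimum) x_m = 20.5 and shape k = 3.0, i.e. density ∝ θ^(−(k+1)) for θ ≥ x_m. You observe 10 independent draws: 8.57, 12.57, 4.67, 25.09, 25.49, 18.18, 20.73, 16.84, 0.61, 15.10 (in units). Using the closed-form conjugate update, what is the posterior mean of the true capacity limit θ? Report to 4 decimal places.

27.6142

A Pareto(scale x_m, shape k) prior on the upper bound θ of Uniform(0, θ) is conjugate: posterior is Pareto(max(x_m, max xᵢ), k + n).
Sample maximum = 25.49; prior scale x_m = 20.5 → posterior scale = max = 25.49.
Posterior shape = 3.0 + 10 = 13.0.
E[θ|data] = k·x_m/(k−1) = 13.0·25.49/12.0 = 27.6142.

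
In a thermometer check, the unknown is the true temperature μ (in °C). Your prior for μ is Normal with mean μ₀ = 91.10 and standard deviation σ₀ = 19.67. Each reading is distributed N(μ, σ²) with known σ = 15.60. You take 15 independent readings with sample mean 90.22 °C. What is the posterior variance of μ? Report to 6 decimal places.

For Normal data with known variance σ², a Normal(μ₀, σ₀²) prior on μ is conjugate. Posterior precision = 1/σ₀² + n/σ²; posterior mean is the precision-weighted average of μ₀ and x̄.
σ₀² = 19.67² = 386.9089, σ² = 15.60² = 243.36; σ² + n·σ₀² = 243.36 + 15·386.9089 = 6046.9935.
Posterior precision = 1/σ₀² + n/σ² = 1/386.9089 + 15/243.36 = (σ² + n·σ₀²)/(σ₀²σ²) = 6046.9935/(386.9089·243.36); posterior variance σₙ² = σ₀²σ²/(σ² + n·σ₀²) = 386.9089·243.36/6046.9935 = 15.571068.

15.571068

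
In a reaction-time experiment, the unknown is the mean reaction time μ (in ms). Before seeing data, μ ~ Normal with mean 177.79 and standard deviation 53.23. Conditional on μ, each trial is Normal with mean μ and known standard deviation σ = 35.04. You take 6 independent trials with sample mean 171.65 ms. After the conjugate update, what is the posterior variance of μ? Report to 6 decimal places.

190.850192

For Normal data with known variance σ², a Normal(μ₀, σ₀²) prior on μ is conjugate. Posterior precision = 1/σ₀² + n/σ²; posterior mean is the precision-weighted average of μ₀ and x̄.
σ₀² = 53.23² = 2833.4329, σ² = 35.04² = 1227.8016; σ² + n·σ₀² = 1227.8016 + 6·2833.4329 = 18228.399.
Posterior precision = 1/σ₀² + n/σ² = 1/2833.4329 + 6/1227.8016 = (σ² + n·σ₀²)/(σ₀²σ²) = 18228.399/(2833.4329·1227.8016); posterior variance σₙ² = σ₀²σ²/(σ² + n·σ₀²) = 2833.4329·1227.8016/18228.399 = 190.850192.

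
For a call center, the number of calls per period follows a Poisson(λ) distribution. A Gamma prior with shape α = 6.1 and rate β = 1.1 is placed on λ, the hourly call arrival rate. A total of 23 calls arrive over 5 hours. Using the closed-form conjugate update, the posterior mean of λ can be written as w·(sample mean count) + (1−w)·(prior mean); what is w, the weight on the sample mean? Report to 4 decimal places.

0.8197

With a Gamma(shape α, rate β) prior, the Poisson likelihood is conjugate: the posterior is Gamma(α + ΣXᵢ, β + n).
Posterior mean = (α₀+S)/(β₀+n) = [n/(β₀+n)]·(S/n) + [β₀/(β₀+n)]·(α₀/β₀), so only n and β₀ enter the weight.
Weight on data w = n/(β₀+n) = 5/(1.1+5) = 5/6.1 = 0.8197.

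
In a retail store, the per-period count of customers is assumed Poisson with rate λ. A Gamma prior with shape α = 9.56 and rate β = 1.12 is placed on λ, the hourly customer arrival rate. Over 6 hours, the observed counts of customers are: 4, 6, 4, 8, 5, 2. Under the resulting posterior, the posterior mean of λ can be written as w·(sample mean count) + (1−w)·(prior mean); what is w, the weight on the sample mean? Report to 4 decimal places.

0.8427

With a Gamma(shape α, rate β) prior, the Poisson likelihood is conjugate: the posterior is Gamma(α + ΣXᵢ, β + n).
Posterior mean = (α₀+S)/(β₀+n) = [n/(β₀+n)]·(S/n) + [β₀/(β₀+n)]·(α₀/β₀), so only n and β₀ enter the weight.
Weight on data w = n/(β₀+n) = 6/(1.12+6) = 6/7.12 = 0.8427.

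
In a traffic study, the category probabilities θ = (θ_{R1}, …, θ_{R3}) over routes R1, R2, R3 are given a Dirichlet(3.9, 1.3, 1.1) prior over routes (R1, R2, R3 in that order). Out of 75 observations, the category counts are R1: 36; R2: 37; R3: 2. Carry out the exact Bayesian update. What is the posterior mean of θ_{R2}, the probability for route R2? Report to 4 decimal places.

The Dirichlet prior is conjugate to the Multinomial likelihood: each posterior αⱼ = prior αⱼ + observed count nⱼ.
Posterior concentration: (39.9, 38.3, 3.1), total = 81.3.
E[θ_{R2}|data] = α_{R2}/Σα = 38.3/81.3 = 0.4711.

0.4711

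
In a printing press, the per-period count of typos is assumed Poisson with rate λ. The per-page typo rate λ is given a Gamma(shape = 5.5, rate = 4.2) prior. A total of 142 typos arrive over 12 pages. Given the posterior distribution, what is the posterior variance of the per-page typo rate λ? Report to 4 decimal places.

With a Gamma(shape α, rate β) prior, the Poisson likelihood is conjugate: the posterior is Gamma(α + ΣXᵢ, β + n).
Posterior: Gamma(α+S, β+n) = Gamma(5.5+142, 4.2+12) = Gamma(147.5, 16.2).
Var = α/β² = 147.5/16.2² = 0.5620.

0.5620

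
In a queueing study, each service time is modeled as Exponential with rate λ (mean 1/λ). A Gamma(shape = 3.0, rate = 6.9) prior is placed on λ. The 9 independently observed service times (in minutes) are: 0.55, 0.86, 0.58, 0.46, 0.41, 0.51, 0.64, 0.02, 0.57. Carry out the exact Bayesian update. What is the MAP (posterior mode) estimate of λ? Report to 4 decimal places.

With a Gamma(shape α, rate β) prior on the exponential rate λ, the posterior after n observations with total T = Σxᵢ is Gamma(α+n, β+T).
Sum of observations T = 4.60 minutes; n = 9.
Posterior: Gamma(3.0+9, 6.9+4.60) = Gamma(12.0, 11.50).
Mode = (α−1)/β = 0.9565.

0.9565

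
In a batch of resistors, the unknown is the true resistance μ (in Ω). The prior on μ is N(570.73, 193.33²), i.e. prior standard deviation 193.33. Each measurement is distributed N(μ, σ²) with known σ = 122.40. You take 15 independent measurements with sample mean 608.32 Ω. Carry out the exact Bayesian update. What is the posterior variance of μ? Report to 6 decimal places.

972.788889

For Normal data with known variance σ², a Normal(μ₀, σ₀²) prior on μ is conjugate. Posterior precision = 1/σ₀² + n/σ²; posterior mean is the precision-weighted average of μ₀ and x̄.
σ₀² = 193.33² = 37376.4889, σ² = 122.40² = 14981.76; σ² + n·σ₀² = 14981.76 + 15·37376.4889 = 575629.0935.
Posterior precision = 1/σ₀² + n/σ² = 1/37376.4889 + 15/14981.76 = (σ² + n·σ₀²)/(σ₀²σ²) = 575629.0935/(37376.4889·14981.76); posterior variance σₙ² = σ₀²σ²/(σ² + n·σ₀²) = 37376.4889·14981.76/575629.0935 = 972.788889.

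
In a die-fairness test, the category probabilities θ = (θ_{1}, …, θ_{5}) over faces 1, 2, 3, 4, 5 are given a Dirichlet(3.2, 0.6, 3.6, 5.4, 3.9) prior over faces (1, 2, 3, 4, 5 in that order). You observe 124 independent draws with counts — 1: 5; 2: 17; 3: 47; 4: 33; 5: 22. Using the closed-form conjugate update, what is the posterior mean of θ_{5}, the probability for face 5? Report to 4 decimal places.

0.1841

The Dirichlet prior is conjugate to the Multinomial likelihood: each posterior αⱼ = prior αⱼ + observed count nⱼ.
Posterior concentration: (8.2, 17.6, 50.6, 38.4, 25.9), total = 140.7.
E[θ_{5}|data] = α_{5}/Σα = 25.9/140.7 = 0.1841.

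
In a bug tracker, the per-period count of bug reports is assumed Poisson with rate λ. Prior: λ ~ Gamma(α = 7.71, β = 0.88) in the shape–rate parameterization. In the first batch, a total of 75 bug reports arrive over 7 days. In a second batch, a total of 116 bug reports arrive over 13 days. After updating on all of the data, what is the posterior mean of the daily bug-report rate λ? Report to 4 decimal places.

With a Gamma(shape α, rate β) prior, the Poisson likelihood is conjugate: the posterior is Gamma(α + ΣXᵢ, β + n).
After batch 1: Gamma(α+S, β+n) = Gamma(7.71+75, 0.88+7) = Gamma(82.71, 7.88).
After batch 2: Gamma(α+S, β+n) = Gamma(82.71+116, 7.88+13) = Gamma(198.71, 20.88).
Posterior mean = α/β = 198.71/20.88 = 9.5168.

9.5168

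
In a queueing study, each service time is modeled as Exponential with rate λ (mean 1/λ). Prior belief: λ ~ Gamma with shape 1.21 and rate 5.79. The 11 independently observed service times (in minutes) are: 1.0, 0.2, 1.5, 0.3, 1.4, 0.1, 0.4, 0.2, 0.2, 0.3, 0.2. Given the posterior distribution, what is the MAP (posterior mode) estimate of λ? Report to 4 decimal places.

0.9672

With a Gamma(shape α, rate β) prior on the exponential rate λ, the posterior after n observations with total T = Σxᵢ is Gamma(α+n, β+T).
Sum of observations T = 5.8 minutes; n = 11.
Posterior: Gamma(1.21+11, 5.79+5.8) = Gamma(12.21, 11.59).
Mode = (α−1)/β = 0.9672.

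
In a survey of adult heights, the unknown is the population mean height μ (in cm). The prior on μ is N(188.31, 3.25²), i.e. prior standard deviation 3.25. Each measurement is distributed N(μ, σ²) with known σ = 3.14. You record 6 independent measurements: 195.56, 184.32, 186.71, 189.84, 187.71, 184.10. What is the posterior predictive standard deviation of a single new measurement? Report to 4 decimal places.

For Normal data with known variance σ², a Normal(μ₀, σ₀²) prior on μ is conjugate. Posterior precision = 1/σ₀² + n/σ²; posterior mean is the precision-weighted average of μ₀ and x̄.
σ₀² = 3.25² = 10.5625, σ² = 3.14² = 9.8596; σ² + n·σ₀² = 9.8596 + 6·10.5625 = 73.2346.
Posterior precision = 1/σ₀² + n/σ² = 1/10.5625 + 6/9.8596 = (σ² + n·σ₀²)/(σ₀²σ²) = 73.2346/(10.5625·9.8596); posterior variance σₙ² = σ₀²σ²/(σ² + n·σ₀²) = 10.5625·9.8596/73.2346 = 1.422033.
Predictive variance for one new observation = σₙ² + σ² = 10.5625·9.8596/73.2346 + 9.8596 = σ²·(σ₀² + 73.2346)/73.2346 = 9.8596·83.7971/73.2346 = 11.281633; SD = √(9.8596·83.7971/73.2346) = 3.3588.

3.3588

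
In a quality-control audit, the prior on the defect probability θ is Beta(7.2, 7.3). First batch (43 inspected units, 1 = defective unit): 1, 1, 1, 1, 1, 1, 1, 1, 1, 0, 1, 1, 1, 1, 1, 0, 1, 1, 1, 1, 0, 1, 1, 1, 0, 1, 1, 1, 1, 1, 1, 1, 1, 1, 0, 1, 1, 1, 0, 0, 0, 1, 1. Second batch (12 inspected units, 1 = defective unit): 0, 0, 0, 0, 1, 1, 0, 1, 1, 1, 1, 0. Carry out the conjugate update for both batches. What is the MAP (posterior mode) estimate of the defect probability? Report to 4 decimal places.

The Beta prior is conjugate to a Binomial/Bernoulli likelihood; the update adds successes to α and failures to β.
After batch 1: Beta(7.2+35, 7.3+8) = Beta(42.2, 15.3).
After batch 2: Beta(42.2+6, 15.3+6) = Beta(48.2, 21.3).
Mode of Beta(a,b) for a,b>1 is (a−1)/(a+b−2) = 47.2/67.5 = 0.6993.

0.6993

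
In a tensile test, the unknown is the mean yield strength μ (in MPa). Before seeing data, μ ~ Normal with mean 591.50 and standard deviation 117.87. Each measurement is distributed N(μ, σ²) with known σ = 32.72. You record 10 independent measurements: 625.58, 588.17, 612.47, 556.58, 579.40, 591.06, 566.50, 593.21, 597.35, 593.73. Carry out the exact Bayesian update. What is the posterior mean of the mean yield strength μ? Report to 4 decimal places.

590.4134

For Normal data with known variance σ², a Normal(μ₀, σ₀²) prior on μ is conjugate. Posterior precision = 1/σ₀² + n/σ²; posterior mean is the precision-weighted average of μ₀ and x̄.
Σxᵢ = 625.58 + 588.17 + 612.47 + 556.58 + 579.40 + 591.06 + 566.50 + 593.21 + 597.35 + 593.73 = 5904.05, so n·x̄ = 5904.05.
σ₀² = 117.87² = 13893.3369, σ² = 32.72² = 1070.5984; σ² + n·σ₀² = 1070.5984 + 10·13893.3369 = 140003.9674.
Posterior mean = (μ₀/σ₀² + n·x̄/σ²)/(1/σ₀² + n/σ²) = (σ²·μ₀ + σ₀²·n·x̄)/(σ² + n·σ₀²) = (1070.5984·591.50 + 13893.3369·5904.05)/140003.9674 = 82660214.678045/140003.9674 = 590.4134.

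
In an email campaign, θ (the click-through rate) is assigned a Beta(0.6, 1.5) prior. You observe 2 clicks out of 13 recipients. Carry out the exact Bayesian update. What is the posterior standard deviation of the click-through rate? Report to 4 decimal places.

0.0941

The Beta prior is conjugate to a Binomial/Bernoulli likelihood; the update adds successes to α and failures to β.
Posterior: Beta(α+k, β+n−k) = Beta(0.6+2, 1.5+11) = Beta(2.6, 12.5).
Var = αβ/((α+β)²(α+β+1)) = 2.6·12.5/(15.1²·16.1) = 0.00885327; SD = √0.00885327 = 0.0941.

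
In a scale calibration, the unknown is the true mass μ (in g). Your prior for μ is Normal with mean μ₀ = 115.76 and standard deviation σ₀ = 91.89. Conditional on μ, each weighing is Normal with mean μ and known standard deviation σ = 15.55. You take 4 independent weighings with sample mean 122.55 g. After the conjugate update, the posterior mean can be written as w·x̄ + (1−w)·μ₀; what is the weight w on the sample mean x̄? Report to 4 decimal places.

For Normal data with known variance σ², a Normal(μ₀, σ₀²) prior on μ is conjugate. Posterior precision = 1/σ₀² + n/σ²; posterior mean is the precision-weighted average of μ₀ and x̄.
σ₀² = 91.89² = 8443.7721, σ² = 15.55² = 241.8025. Prior precision 1/σ₀² = 1/8443.7721; data precision n/σ² = 4/241.8025.
w = (n/σ²)/(1/σ₀² + n/σ²) = n·σ₀²/(σ² + n·σ₀²) = 4·8443.7721/(241.8025 + 4·8443.7721) = 33775.0884/34016.8909 = 0.9929.

0.9929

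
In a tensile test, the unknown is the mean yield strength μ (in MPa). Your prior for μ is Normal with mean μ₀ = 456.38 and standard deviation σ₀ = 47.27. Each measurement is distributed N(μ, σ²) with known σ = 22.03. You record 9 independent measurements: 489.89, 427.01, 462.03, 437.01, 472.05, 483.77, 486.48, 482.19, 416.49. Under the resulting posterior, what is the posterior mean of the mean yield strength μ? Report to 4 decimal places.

For Normal data with known variance σ², a Normal(μ₀, σ₀²) prior on μ is conjugate. Posterior precision = 1/σ₀² + n/σ²; posterior mean is the precision-weighted average of μ₀ and x̄.
Σxᵢ = 489.89 + 427.01 + 462.03 + 437.01 + 472.05 + 483.77 + 486.48 + 482.19 + 416.49 = 4156.92, so n·x̄ = 4156.92.
σ₀² = 47.27² = 2234.4529, σ² = 22.03² = 485.3209; σ² + n·σ₀² = 485.3209 + 9·2234.4529 = 20595.397.
Posterior mean = (μ₀/σ₀² + n·x̄/σ²)/(1/σ₀² + n/σ²) = (σ²·μ₀ + σ₀²·n·x̄)/(σ² + n·σ₀²) = (485.3209·456.38 + 2234.4529·4156.92)/20595.397 = 9509932.70141/20595.397 = 461.7504.

461.7504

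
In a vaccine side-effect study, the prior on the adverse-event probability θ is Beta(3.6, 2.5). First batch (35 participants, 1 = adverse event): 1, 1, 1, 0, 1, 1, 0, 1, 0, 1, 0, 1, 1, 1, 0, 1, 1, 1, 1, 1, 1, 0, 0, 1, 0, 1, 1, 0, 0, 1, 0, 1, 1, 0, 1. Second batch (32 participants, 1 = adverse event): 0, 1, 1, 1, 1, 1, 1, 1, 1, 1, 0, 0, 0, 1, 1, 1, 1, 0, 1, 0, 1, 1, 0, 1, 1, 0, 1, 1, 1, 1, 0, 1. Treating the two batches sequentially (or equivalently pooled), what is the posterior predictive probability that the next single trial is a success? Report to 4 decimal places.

The Beta prior is conjugate to a Binomial/Bernoulli likelihood; the update adds successes to α and failures to β.
After batch 1: Beta(3.6+23, 2.5+12) = Beta(26.6, 14.5).
After batch 2: Beta(26.6+23, 14.5+9) = Beta(49.6, 23.5).
For a single future Bernoulli trial, P(success | data) = α/(α+β) = 0.6785.

0.6785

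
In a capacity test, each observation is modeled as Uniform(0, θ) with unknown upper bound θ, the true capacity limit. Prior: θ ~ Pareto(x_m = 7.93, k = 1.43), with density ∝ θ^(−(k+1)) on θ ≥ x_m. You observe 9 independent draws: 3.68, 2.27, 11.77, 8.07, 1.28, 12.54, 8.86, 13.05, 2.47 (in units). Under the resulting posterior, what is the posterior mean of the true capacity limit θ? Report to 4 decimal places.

14.4339

A Pareto(scale x_m, shape k) prior on the upper bound θ of Uniform(0, θ) is conjugate: posterior is Pareto(max(x_m, max xᵢ), k + n).
Sample maximum = 13.05; prior scale x_m = 7.93 → posterior scale = max = 13.05.
Posterior shape = 1.43 + 9 = 10.43.
E[θ|data] = k·x_m/(k−1) = 10.43·13.05/9.43 = 14.4339.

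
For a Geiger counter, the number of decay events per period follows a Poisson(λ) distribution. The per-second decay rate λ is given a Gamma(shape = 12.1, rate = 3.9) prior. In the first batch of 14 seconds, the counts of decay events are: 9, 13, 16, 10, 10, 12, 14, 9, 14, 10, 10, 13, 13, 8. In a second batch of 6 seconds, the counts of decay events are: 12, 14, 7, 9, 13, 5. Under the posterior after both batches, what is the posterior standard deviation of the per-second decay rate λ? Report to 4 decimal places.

With a Gamma(shape α, rate β) prior, the Poisson likelihood is conjugate: the posterior is Gamma(α + ΣXᵢ, β + n).
Batch 1: sum of counts S = 161 over n = 14 seconds.
After batch 1: Gamma(α+S, β+n) = Gamma(12.1+161, 3.9+14) = Gamma(173.1, 17.9).
Batch 2: sum of counts S = 60 over n = 6 seconds.
After batch 2: Gamma(α+S, β+n) = Gamma(173.1+60, 17.9+6) = Gamma(233.1, 23.9).
SD = √α/β = √233.1/23.9 = 0.6388.

0.6388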